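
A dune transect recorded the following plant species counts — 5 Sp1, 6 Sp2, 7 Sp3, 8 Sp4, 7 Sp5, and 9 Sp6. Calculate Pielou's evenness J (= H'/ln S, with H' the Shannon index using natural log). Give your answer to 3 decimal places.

Total N = 5+6+7+8+7+9 = 42, so the proportions are 0.11905, 0.14286, 0.16667, 0.19048, 0.16667, 0.21429 (working shown to 5 dp, full precision carried).
H' = −Σ pᵢ ln pᵢ = −((-0.25336) + (-0.27799) + (-0.29863) + (-0.31585) + (-0.29863) + (-0.33010)) = 1.77455.
With S = 6 species, ln S = 1.79176, so J = 1.77455/1.79176 = 0.99039, i.e. 0.990 to 3 decimal places.

0.990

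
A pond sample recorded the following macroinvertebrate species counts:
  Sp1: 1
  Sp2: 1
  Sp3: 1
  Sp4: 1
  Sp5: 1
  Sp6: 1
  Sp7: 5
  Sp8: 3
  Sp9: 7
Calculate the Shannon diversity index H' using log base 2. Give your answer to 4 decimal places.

2.6773

Total N = 1+1+1+1+1+1+5+3+7 = 21, so the proportions are 0.047619, 0.047619, 0.047619, 0.047619, 0.047619, 0.047619, 0.238095, 0.142857, 0.333333 (working shown to 6 dp, full precision carried).
Each pᵢ log₂ pᵢ term: 0.047619×(-4.392317)=-0.209158, 0.047619×(-4.392317)=-0.209158, 0.047619×(-4.392317)=-0.209158, 0.047619×(-4.392317)=-0.209158, 0.047619×(-4.392317)=-0.209158, 0.047619×(-4.392317)=-0.209158, 0.238095×(-2.070389)=-0.492950, 0.142857×(-2.807355)=-0.401051, 0.333333×(-1.584963)=-0.528321.
Sum = -2.677269, so H' = 2.6773.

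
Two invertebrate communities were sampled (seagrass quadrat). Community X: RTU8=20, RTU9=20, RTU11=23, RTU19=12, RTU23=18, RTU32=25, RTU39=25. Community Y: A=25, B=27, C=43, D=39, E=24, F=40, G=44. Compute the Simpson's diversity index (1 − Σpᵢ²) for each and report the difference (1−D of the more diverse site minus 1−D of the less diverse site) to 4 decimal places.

0.0019

Community X: N=143, proportions 0.13986, 0.13986, 0.160839, 0.083916, 0.125874, 0.174825, 0.174825, giving 1−D = 0.850995 (working shown to 6 dp, full precision carried).
Community Y: N=242, proportions 0.103306, 0.11157, 0.177686, 0.161157, 0.099174, 0.165289, 0.181818, giving 1−D = 0.849122.
Difference = |0.850995 − 0.849122| = 0.001873, i.e. 0.0019 to 4 decimal places.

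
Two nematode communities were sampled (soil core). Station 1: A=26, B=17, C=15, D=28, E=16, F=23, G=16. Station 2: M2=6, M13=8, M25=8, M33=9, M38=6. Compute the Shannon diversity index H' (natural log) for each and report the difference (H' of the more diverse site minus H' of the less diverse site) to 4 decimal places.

0.3197

Station 1: N=141, proportions 0.184397, 0.120567, 0.106383, 0.198582, 0.113475, 0.163121, 0.113475, giving H' = 1.915875 (working shown to 6 dp, full precision carried).
Station 2: N=37, proportions 0.162162, 0.216216, 0.216216, 0.243243, 0.162162, giving H' = 1.596129.
Difference = |1.915875 − 1.596129| = 0.319746, i.e. 0.3197 to 4 decimal places.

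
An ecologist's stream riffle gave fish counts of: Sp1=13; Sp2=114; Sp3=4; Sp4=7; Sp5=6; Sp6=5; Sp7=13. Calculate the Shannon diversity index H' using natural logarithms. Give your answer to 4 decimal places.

1.1087

Total N = 13+114+4+7+6+5+13 = 162, so the proportions are 0.080247, 0.703704, 0.024691, 0.04321, 0.037037, 0.030864, 0.080247 (working shown to 6 dp, full precision carried).
Each pᵢ ln pᵢ term: 0.080247×(-2.522647)=-0.202435, 0.703704×(-0.351398)=-0.247280, 0.024691×(-3.701302)=-0.091390, 0.04321×(-3.141686)=-0.135752, 0.037037×(-3.295837)=-0.122068, 0.030864×(-3.478158)=-0.107351, 0.080247×(-2.522647)=-0.202435.
Sum = -1.108710, so H' = 1.1087.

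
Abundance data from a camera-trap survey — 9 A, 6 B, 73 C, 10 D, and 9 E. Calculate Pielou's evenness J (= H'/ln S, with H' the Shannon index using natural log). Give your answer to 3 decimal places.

Total N = 9+6+73+10+9 = 107, so the proportions are 0.08411, 0.05607, 0.68224, 0.09346, 0.08411 (working shown to 5 dp, full precision carried).
H' = −Σ pᵢ ln pᵢ = −((-0.20823) + (-0.16156) + (-0.26087) + (-0.22152) + (-0.20823)) = 1.06040.
With S = 5 species, ln S = 1.60944, so J = 1.06040/1.60944 = 0.65886, i.e. 0.659 to 3 decimal places.

0.659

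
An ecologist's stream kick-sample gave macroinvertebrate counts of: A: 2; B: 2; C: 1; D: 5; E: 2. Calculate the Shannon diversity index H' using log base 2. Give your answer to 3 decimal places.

2.117

Total N = 2+2+1+5+2 = 12, so the proportions are 0.166667, 0.166667, 0.083333, 0.416667, 0.166667 (working shown to 6 dp, full precision carried).
Each pᵢ log₂ pᵢ term: 0.166667×(-2.584963)=-0.430827, 0.166667×(-2.584963)=-0.430827, 0.083333×(-3.584963)=-0.298747, 0.416667×(-1.263034)=-0.526264, 0.166667×(-2.584963)=-0.430827.
Sum = -2.117492, so H' = 2.117.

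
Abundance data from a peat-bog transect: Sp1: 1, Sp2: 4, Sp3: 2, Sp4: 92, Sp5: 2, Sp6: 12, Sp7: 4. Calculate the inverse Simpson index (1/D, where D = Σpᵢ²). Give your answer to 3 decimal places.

Total N = 1+4+2+92+2+12+4 = 117, so the proportions are 0.008547, 0.034188, 0.017094, 0.786325, 0.017094, 0.102564, 0.034188 (working shown to 6 dp, full precision carried).
D = 0.008547² + 0.034188² + 0.017094² + 0.786325² + 0.017094² + 0.102564² + 0.034188² = 0.000073 + 0.001169 + 0.000292 + 0.618307 + 0.000292 + 0.010519 + 0.001169 = 0.631821.
So 1/D = 1.58273, i.e. 1.583 to 3 decimal places.

1.583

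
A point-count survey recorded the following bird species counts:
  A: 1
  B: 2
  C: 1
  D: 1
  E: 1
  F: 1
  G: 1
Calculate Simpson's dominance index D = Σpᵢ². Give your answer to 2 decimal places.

0.16

Total N = 1+2+1+1+1+1+1 = 8, so the proportions are 0.125, 0.25, 0.125, 0.125, 0.125, 0.125, 0.125 (working shown to 4 dp, full precision carried).
D = 0.125² + 0.25² + 0.125² + 0.125² + 0.125² + 0.125² + 0.125² = 0.0156 + 0.0625 + 0.0156 + 0.0156 + 0.0156 + 0.0156 + 0.0156 = 0.1562.
To 2 decimal places, D = 0.16.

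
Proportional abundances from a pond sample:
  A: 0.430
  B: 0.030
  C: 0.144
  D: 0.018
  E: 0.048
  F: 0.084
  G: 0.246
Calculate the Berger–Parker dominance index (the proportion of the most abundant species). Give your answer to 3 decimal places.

The largest proportion is 0.43, i.e. d = 0.430 to 3 decimal places.

0.430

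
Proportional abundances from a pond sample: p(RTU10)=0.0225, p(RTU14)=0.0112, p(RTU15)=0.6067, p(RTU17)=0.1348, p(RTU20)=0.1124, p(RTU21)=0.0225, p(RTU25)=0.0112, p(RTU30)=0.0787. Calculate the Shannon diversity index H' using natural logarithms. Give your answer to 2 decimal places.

Each pᵢ ln pᵢ term (working shown to 4 dp, full precision carried): 0.0225×(-3.7942)=-0.0854, 0.0112×(-4.4918)=-0.0503, 0.6067×(-0.4997)=-0.3032, 0.1348×(-2.0040)=-0.2701, 0.1124×(-2.1857)=-0.2457, 0.0225×(-3.7942)=-0.0854, 0.0112×(-4.4918)=-0.0503, 0.0787×(-2.5421)=-0.2001.
Sum = -1.2904, so H' = 1.29.

1.29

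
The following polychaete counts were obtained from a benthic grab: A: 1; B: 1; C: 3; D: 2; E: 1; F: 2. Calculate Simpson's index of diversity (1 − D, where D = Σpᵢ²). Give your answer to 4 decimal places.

Total N = 1+1+3+2+1+2 = 10, so the proportions are 0.1, 0.1, 0.3, 0.2, 0.1, 0.2 (working shown to 6 dp, full precision carried).
D = 0.1² + 0.1² + 0.3² + 0.2² + 0.1² + 0.2² = 0.010000 + 0.010000 + 0.090000 + 0.040000 + 0.010000 + 0.040000 = 0.200000.
So 1 − D = 0.800000, i.e. 0.8000 to 4 decimal places.

0.8000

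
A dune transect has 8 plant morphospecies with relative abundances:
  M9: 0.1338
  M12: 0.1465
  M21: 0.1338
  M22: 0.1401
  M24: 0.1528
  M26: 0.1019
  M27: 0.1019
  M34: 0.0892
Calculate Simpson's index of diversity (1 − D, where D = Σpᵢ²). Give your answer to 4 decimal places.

D = 0.1338² + 0.1465² + 0.1338² + 0.1401² + 0.1528² + 0.1019² + 0.1019² + 0.0892² = 0.017902 + 0.021462 + 0.017902 + 0.019628 + 0.023348 + 0.010384 + 0.010384 + 0.007957 = 0.128967 (working shown to 6 dp, full precision carried).
So 1 − D = 0.871033, i.e. 0.8710 to 4 decimal places.

0.8710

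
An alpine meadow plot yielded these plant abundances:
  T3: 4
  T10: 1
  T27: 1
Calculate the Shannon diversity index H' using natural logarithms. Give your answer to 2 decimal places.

Total N = 4+1+1 = 6, so the proportions are 0.6667, 0.1667, 0.1667 (working shown to 4 dp, full precision carried).
Each pᵢ ln pᵢ term: 0.6667×(-0.4055)=-0.2703, 0.1667×(-1.7918)=-0.2986, 0.1667×(-1.7918)=-0.2986.
Sum = -0.8676, so H' = 0.87.

0.87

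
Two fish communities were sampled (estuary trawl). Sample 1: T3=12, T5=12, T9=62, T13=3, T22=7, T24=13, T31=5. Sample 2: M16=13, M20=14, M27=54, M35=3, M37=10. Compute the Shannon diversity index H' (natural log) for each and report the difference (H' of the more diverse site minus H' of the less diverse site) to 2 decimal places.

0.23

Sample 1: N=114, proportions 0.1053, 0.1053, 0.5439, 0.0263, 0.0614, 0.114, 0.0439, giving H' = 1.4570 (working shown to 4 dp, full precision carried).
Sample 2: N=94, proportions 0.1383, 0.1489, 0.5745, 0.0319, 0.1064, giving H' = 1.2240.
Difference = |1.4570 − 1.2240| = 0.2330, i.e. 0.23 to 2 decimal places.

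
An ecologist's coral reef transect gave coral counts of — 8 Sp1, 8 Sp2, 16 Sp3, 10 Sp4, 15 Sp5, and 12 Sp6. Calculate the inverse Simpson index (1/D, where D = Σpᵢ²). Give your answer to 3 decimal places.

5.581

Total N = 8+8+16+10+15+12 = 69, so the proportions are 0.115942, 0.115942, 0.2318841, 0.1449275, 0.2173913, 0.173913 (working shown to 7 dp, full precision carried).
D = 0.115942² + 0.115942² + 0.2318841² + 0.1449275² + 0.2173913² + 0.173913² = 0.0134426 + 0.0134426 + 0.0537702 + 0.0210040 + 0.0472590 + 0.0302457 = 0.1791640.
So 1/D = 5.58148, i.e. 5.581 to 3 decimal places.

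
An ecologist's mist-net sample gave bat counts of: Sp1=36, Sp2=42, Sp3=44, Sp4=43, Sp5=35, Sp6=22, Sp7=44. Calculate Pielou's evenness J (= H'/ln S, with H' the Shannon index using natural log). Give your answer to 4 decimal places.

Total N = 36+42+44+43+35+22+44 = 266, so the proportions are 0.135338, 0.157895, 0.165414, 0.161654, 0.131579, 0.082707, 0.165414 (working shown to 6 dp, full precision carried).
H' = −Σ pᵢ ln pᵢ = −((-0.270674) + (-0.291446) + (-0.297630) + (-0.294582) + (-0.266862) + (-0.206143) + (-0.297630)) = 1.924965.
With S = 7 species, ln S = 1.945910, so J = 1.924965/1.945910 = 0.989237, i.e. 0.9892 to 4 decimal places.

0.9892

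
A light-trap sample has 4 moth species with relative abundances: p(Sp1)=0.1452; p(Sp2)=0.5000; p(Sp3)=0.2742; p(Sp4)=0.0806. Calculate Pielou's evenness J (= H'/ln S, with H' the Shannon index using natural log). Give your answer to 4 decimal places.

H' = −Σ pᵢ ln pᵢ = −((-0.280184) + (-0.346574) + (-0.354787) + (-0.202971)) = 1.184516 (working shown to 6 dp, full precision carried).
With S = 4 species, ln S = 1.386294, so J = 1.184516/1.386294 = 0.854448, i.e. 0.8544 to 4 decimal places.

0.8544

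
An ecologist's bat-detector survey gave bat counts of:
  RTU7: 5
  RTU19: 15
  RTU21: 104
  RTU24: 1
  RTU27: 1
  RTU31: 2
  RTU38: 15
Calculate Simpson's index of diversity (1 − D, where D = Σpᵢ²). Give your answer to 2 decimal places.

Total N = 5+15+104+1+1+2+15 = 143, so the proportions are 0.035, 0.1049, 0.7273, 0.007, 0.007, 0.014, 0.1049 (working shown to 4 dp, full precision carried).
D = 0.035² + 0.1049² + 0.7273² + 0.007² + 0.007² + 0.014² + 0.1049² = 0.0012 + 0.0110 + 0.5289 + 0.0000 + 0.0000 + 0.0002 + 0.0110 = 0.5524.
So 1 − D = 0.4476, i.e. 0.45 to 2 decimal places.

0.45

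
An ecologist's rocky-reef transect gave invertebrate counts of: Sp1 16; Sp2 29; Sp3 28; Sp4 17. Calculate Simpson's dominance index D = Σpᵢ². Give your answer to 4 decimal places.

Total N = 16+29+28+17 = 90, so the proportions are 0.177778, 0.322222, 0.311111, 0.188889 (working shown to 6 dp, full precision carried).
D = 0.177778² + 0.322222² + 0.311111² + 0.188889² = 0.031605 + 0.103827 + 0.096790 + 0.035679 = 0.267901.
To 4 decimal places, D = 0.2679.

0.2679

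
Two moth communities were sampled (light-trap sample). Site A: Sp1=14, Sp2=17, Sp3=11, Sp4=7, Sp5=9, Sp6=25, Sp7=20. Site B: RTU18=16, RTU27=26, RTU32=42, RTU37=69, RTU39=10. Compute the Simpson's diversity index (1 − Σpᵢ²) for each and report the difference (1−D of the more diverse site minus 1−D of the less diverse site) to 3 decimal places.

0.118

Site A: N=103, proportions 0.13592, 0.16505, 0.1068, 0.06796, 0.08738, 0.24272, 0.19417, giving 1−D = 0.83401 (working shown to 5 dp, full precision carried).
Site B: N=163, proportions 0.09816, 0.15951, 0.25767, 0.42331, 0.06135, giving 1−D = 0.71557.
Difference = |0.83401 − 0.71557| = 0.11844, i.e. 0.118 to 3 decimal places.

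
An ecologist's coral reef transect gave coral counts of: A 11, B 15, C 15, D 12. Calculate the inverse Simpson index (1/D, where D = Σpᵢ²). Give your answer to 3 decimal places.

Total N = 11+15+15+12 = 53, so the proportions are 0.2075472, 0.2830189, 0.2830189, 0.2264151 (working shown to 7 dp, full precision carried).
D = 0.2075472² + 0.2830189² + 0.2830189² + 0.2264151² = 0.0430758 + 0.0800997 + 0.0800997 + 0.0512638 = 0.2545390.
So 1/D = 3.92867, i.e. 3.929 to 3 decimal places.

3.929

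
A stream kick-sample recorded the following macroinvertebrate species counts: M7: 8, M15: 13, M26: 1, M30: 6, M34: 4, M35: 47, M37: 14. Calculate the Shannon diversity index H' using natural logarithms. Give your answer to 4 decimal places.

1.4769

Total N = 8+13+1+6+4+47+14 = 93, so the proportions are 0.086022, 0.139785, 0.010753, 0.064516, 0.043011, 0.505376, 0.150538 (working shown to 6 dp, full precision carried).
Each pᵢ ln pᵢ term: 0.086022×(-2.453158)=-0.211024, 0.139785×(-1.967650)=-0.275048, 0.010753×(-4.532599)=-0.048738, 0.064516×(-2.740840)=-0.176828, 0.043011×(-3.146305)=-0.135325, 0.505376×(-0.682452)=-0.344895, 0.150538×(-1.893542)=-0.285049.
Sum = -1.476908, so H' = 1.4769.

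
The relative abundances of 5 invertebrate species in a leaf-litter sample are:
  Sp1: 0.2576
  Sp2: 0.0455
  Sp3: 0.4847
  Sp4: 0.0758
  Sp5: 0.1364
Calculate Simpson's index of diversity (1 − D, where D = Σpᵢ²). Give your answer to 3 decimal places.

0.672

D = 0.2576² + 0.0455² + 0.4847² + 0.0758² + 0.1364² = 0.06636 + 0.00207 + 0.23493 + 0.00575 + 0.01860 = 0.32771 (working shown to 5 dp, full precision carried).
So 1 − D = 0.67229, i.e. 0.672 to 3 decimal places.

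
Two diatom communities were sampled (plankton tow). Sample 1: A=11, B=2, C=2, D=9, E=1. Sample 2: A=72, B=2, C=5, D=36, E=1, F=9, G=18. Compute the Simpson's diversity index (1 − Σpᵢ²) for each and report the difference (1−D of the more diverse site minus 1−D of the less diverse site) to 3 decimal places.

Sample 1: N=25, proportions 0.44, 0.08, 0.08, 0.36, 0.04, giving 1−D = 0.66240 (working shown to 5 dp, full precision carried).
Sample 2: N=143, proportions 0.5035, 0.01399, 0.03497, 0.25175, 0.00699, 0.06294, 0.12587, giving 1−D = 0.66184.
Difference = |0.66240 − 0.66184| = 0.00056, i.e. 0.001 to 3 decimal places.

0.001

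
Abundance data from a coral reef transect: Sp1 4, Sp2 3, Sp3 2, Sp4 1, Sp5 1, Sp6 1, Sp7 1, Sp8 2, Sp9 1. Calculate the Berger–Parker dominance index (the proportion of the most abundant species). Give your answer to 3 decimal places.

Total N = 4+3+2+1+1+1+1+2+1 = 16, so the proportions are 0.25, 0.1875, 0.125, 0.0625, 0.0625, 0.0625, 0.0625, 0.125, 0.0625 (working shown to 5 dp, full precision carried).
The largest proportion is 0.25, i.e. d = 0.250 to 3 decimal places.

0.250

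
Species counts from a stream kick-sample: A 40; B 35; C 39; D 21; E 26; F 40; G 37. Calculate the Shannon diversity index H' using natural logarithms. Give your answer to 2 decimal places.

1.92

Total N = 40+35+39+21+26+40+37 = 238, so the proportions are 0.1681, 0.1471, 0.1639, 0.0882, 0.1092, 0.1681, 0.1555 (working shown to 4 dp, full precision carried).
Each pᵢ ln pᵢ term: 0.1681×(-1.7834)=-0.2997, 0.1471×(-1.9169)=-0.2819, 0.1639×(-1.8087)=-0.2964, 0.0882×(-2.4277)=-0.2142, 0.1092×(-2.2142)=-0.2419, 0.1681×(-1.7834)=-0.2997, 0.1555×(-1.8614)=-0.2894.
Sum = -1.9232, so H' = 1.92.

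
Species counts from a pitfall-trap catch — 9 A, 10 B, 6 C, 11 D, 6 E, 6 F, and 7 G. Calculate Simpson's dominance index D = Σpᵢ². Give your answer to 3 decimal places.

0.152

Total N = 9+10+6+11+6+6+7 = 55, so the proportions are 0.16364, 0.18182, 0.10909, 0.2, 0.10909, 0.10909, 0.12727 (working shown to 5 dp, full precision carried).
D = 0.16364² + 0.18182² + 0.10909² + 0.2² + 0.10909² + 0.10909² + 0.12727² = 0.02678 + 0.03306 + 0.01190 + 0.04000 + 0.01190 + 0.01190 + 0.01620 = 0.15174.
To 3 decimal places, D = 0.152.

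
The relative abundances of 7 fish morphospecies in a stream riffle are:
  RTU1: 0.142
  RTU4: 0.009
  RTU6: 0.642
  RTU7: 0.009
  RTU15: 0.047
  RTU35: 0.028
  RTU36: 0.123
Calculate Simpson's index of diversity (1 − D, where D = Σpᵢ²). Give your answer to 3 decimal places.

0.549

D = 0.142² + 0.009² + 0.642² + 0.009² + 0.047² + 0.028² + 0.123² = 0.02016 + 0.00008 + 0.41216 + 0.00008 + 0.00221 + 0.00078 + 0.01513 = 0.45061 (working shown to 5 dp, full precision carried).
So 1 − D = 0.54939, i.e. 0.549 to 3 decimal places.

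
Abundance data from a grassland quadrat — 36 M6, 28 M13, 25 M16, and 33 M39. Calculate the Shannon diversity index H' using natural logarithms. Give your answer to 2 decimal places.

Total N = 36+28+25+33 = 122, so the proportions are 0.2951, 0.2295, 0.2049, 0.2705 (working shown to 4 dp, full precision carried).
Each pᵢ ln pᵢ term: 0.2951×(-1.2205)=-0.3601, 0.2295×(-1.4718)=-0.3378, 0.2049×(-1.5851)=-0.3248, 0.2705×(-1.3075)=-0.3537.
Sum = -1.3764, so H' = 1.38.

1.38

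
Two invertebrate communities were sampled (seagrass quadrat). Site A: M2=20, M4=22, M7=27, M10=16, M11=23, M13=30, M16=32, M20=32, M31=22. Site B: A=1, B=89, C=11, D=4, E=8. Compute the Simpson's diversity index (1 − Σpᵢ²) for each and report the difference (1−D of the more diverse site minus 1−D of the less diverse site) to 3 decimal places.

Site A: N=224, proportions 0.08929, 0.09821, 0.12054, 0.07143, 0.10268, 0.13393, 0.14286, 0.14286, 0.09821, giving 1−D = 0.88381 (working shown to 5 dp, full precision carried).
Site B: N=113, proportions 0.00885, 0.78761, 0.09735, 0.0354, 0.0708, giving 1−D = 0.36385.
Difference = |0.88381 − 0.36385| = 0.51996, i.e. 0.520 to 3 decimal places.

0.520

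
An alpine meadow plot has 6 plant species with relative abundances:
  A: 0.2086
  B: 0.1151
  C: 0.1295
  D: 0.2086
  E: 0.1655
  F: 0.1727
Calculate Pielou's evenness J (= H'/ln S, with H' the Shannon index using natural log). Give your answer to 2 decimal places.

H' = −Σ pᵢ ln pᵢ = −((-0.3269) + (-0.2488) + (-0.2647) + (-0.3269) + (-0.2977) + (-0.3033)) = 1.7684 (working shown to 4 dp, full precision carried).
With S = 6 species, ln S = 1.7918, so J = 1.7684/1.7918 = 0.9870, i.e. 0.99 to 2 decimal places.

0.99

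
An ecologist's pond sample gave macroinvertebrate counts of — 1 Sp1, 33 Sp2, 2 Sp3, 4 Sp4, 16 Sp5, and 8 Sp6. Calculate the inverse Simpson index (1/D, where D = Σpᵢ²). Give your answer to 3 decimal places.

2.864

Total N = 1+33+2+4+16+8 = 64, so the proportions are 0.015625, 0.515625, 0.03125, 0.0625, 0.25, 0.125 (working shown to 6 dp, full precision carried).
D = 0.015625² + 0.515625² + 0.03125² + 0.0625² + 0.25² + 0.125² = 0.000244 + 0.265869 + 0.000977 + 0.003906 + 0.062500 + 0.015625 = 0.349121.
So 1/D = 2.86434, i.e. 2.864 to 3 decimal places.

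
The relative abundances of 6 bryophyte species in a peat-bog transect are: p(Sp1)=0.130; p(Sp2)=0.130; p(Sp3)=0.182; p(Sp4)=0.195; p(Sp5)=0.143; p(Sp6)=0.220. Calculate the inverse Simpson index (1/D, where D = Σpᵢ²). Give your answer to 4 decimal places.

D = 0.13² + 0.13² + 0.182² + 0.195² + 0.143² + 0.22² = 0.01690000 + 0.01690000 + 0.03312400 + 0.03802500 + 0.02044900 + 0.04840000 = 0.17379800 (working shown to 8 dp, full precision carried).
So 1/D = 5.753806, i.e. 5.7538 to 4 decimal places.

5.7538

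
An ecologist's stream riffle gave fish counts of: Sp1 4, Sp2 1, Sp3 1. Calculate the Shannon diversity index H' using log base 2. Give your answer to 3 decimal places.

1.252

Total N = 4+1+1 = 6, so the proportions are 0.66667, 0.16667, 0.16667 (working shown to 5 dp, full precision carried).
Each pᵢ log₂ pᵢ term: 0.66667×(-0.58496)=-0.38998, 0.16667×(-2.58496)=-0.43083, 0.16667×(-2.58496)=-0.43083.
Sum = -1.25163, so H' = 1.252.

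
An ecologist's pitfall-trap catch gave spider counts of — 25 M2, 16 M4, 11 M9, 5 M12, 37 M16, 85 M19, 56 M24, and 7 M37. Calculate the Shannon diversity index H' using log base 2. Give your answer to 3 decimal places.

2.497

Total N = 25+16+11+5+37+85+56+7 = 242, so the proportions are 0.10331, 0.06612, 0.04545, 0.02066, 0.15289, 0.35124, 0.2314, 0.02893 (working shown to 5 dp, full precision carried).
Each pᵢ log₂ pᵢ term: 0.10331×(-3.27501)=-0.33833, 0.06612×(-3.91886)=-0.25910, 0.04545×(-4.45943)=-0.20270, 0.02066×(-5.59694)=-0.11564, 0.15289×(-2.70941)=-0.41425, 0.35124×(-1.50947)=-0.53019, 0.2314×(-2.11151)=-0.48861, 0.02893×(-5.11151)=-0.14785.
Sum = -2.49667, so H' = 2.497.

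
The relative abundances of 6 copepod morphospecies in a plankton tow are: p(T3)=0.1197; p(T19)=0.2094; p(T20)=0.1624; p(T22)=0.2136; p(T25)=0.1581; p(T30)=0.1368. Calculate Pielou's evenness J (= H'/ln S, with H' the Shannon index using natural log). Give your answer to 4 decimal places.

H' = −Σ pᵢ ln pᵢ = −((-0.254095) + (-0.327399) + (-0.295193) + (-0.329724) + (-0.291620) + (-0.272127)) = 1.770158 (working shown to 6 dp, full precision carried).
With S = 6 species, ln S = 1.791759, so J = 1.770158/1.791759 = 0.987944, i.e. 0.9879 to 4 decimal places.

0.9879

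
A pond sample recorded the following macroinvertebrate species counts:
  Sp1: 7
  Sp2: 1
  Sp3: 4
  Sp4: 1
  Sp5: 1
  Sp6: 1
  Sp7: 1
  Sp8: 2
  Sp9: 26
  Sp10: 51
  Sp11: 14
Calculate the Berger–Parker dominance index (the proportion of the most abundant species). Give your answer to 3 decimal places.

0.468

Total N = 7+1+4+1+1+1+1+2+26+51+14 = 109, so the proportions are 0.06422, 0.00917, 0.0367, 0.00917, 0.00917, 0.00917, 0.00917, 0.01835, 0.23853, 0.46789, 0.12844 (working shown to 5 dp, full precision carried).
The largest proportion is 0.46789, i.e. d = 0.468 to 3 decimal places.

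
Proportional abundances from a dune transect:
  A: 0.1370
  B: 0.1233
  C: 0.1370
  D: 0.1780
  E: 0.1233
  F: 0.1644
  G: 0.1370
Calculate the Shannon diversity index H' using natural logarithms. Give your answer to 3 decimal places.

Each pᵢ ln pᵢ term (working shown to 5 dp, full precision carried): 0.137×(-1.98777)=-0.27233, 0.1233×(-2.09313)=-0.25808, 0.137×(-1.98777)=-0.27233, 0.178×(-1.72597)=-0.30722, 0.1233×(-2.09313)=-0.25808, 0.1644×(-1.80545)=-0.29682, 0.137×(-1.98777)=-0.27233.
Sum = -1.93718, so H' = 1.937.

1.937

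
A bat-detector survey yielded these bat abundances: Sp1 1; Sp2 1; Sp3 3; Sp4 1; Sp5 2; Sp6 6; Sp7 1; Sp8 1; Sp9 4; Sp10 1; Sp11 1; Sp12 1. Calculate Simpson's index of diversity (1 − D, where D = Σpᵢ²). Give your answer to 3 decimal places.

Total N = 1+1+3+1+2+6+1+1+4+1+1+1 = 23, so the proportions are 0.04348, 0.04348, 0.13043, 0.04348, 0.08696, 0.26087, 0.04348, 0.04348, 0.17391, 0.04348, 0.04348, 0.04348 (working shown to 5 dp, full precision carried).
D = 0.04348² + 0.04348² + 0.13043² + 0.04348² + 0.08696² + 0.26087² + 0.04348² + 0.04348² + 0.17391² + 0.04348² + 0.04348² + 0.04348² = 0.00189 + 0.00189 + 0.01701 + 0.00189 + 0.00756 + 0.06805 + 0.00189 + 0.00189 + 0.03025 + 0.00189 + 0.00189 + 0.00189 = 0.13800.
So 1 − D = 0.86200, i.e. 0.862 to 3 decimal places.

0.862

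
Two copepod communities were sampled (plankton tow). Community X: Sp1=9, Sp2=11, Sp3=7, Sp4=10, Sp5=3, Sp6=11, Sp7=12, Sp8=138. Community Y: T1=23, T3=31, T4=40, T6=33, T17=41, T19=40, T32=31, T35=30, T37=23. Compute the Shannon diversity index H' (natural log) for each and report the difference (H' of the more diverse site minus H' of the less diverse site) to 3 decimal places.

0.965

Community X: N=201, proportions 0.04478, 0.05473, 0.03483, 0.04975, 0.01493, 0.05473, 0.0597, 0.68657, giving H' = 1.21250 (working shown to 5 dp, full precision carried).
Community Y: N=292, proportions 0.07877, 0.10616, 0.13699, 0.11301, 0.14041, 0.13699, 0.10616, 0.10274, 0.07877, giving H' = 2.17700.
Difference = |1.21250 − 2.17700| = 0.96450, i.e. 0.965 to 3 decimal places.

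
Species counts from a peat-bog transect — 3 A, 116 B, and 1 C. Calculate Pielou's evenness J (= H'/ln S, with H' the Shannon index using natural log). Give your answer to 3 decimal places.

0.150

Total N = 3+116+1 = 120, so the proportions are 0.025, 0.96667, 0.00833 (working shown to 5 dp, full precision carried).
H' = −Σ pᵢ ln pᵢ = −((-0.09222) + (-0.03277) + (-0.03990)) = 0.16489.
With S = 3 species, ln S = 1.09861, so J = 0.16489/1.09861 = 0.15009, i.e. 0.150 to 3 decimal places.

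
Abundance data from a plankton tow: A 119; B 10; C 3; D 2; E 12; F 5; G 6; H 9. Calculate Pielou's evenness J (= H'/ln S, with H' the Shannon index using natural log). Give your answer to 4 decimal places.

Total N = 119+10+3+2+12+5+6+9 = 166, so the proportions are 0.716867, 0.060241, 0.018072, 0.012048, 0.072289, 0.03012, 0.036145, 0.054217 (working shown to 6 dp, full precision carried).
H' = −Σ pᵢ ln pᵢ = −((-0.238620) + (-0.169241) + (-0.072531) + (-0.053239) + (-0.189909) + (-0.105498) + (-0.120008) + (-0.158029)) = 1.107076.
With S = 8 species, ln S = 2.079442, so J = 1.107076/2.079442 = 0.532391, i.e. 0.5324 to 4 decimal places.

0.5324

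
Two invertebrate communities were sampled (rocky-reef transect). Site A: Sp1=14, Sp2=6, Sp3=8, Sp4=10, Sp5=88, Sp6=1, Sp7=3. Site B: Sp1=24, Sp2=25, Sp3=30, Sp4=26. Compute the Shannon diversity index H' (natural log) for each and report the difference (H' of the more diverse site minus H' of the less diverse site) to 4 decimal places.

Site A: N=130, proportions 0.107692, 0.046154, 0.061538, 0.076923, 0.676923, 0.007692, 0.023077, giving H' = 1.139379 (working shown to 6 dp, full precision carried).
Site B: N=105, proportions 0.228571, 0.238095, 0.285714, 0.247619, giving H' = 1.382612.
Difference = |1.139379 − 1.382612| = 0.243233, i.e. 0.2432 to 4 decimal places.

0.2432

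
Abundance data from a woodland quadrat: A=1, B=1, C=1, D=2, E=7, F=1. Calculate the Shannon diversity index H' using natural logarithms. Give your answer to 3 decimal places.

1.411

Total N = 1+1+1+2+7+1 = 13, so the proportions are 0.07692, 0.07692, 0.07692, 0.15385, 0.53846, 0.07692 (working shown to 5 dp, full precision carried).
Each pᵢ ln pᵢ term: 0.07692×(-2.56495)=-0.19730, 0.07692×(-2.56495)=-0.19730, 0.07692×(-2.56495)=-0.19730, 0.15385×(-1.87180)=-0.28797, 0.53846×(-0.61904)=-0.33333, 0.07692×(-2.56495)=-0.19730.
Sum = -1.41051, so H' = 1.411.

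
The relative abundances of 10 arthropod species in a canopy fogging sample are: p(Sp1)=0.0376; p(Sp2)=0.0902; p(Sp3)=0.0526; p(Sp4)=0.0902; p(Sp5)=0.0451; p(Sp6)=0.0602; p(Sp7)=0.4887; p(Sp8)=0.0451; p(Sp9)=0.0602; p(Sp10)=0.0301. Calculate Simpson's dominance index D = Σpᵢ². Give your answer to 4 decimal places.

D = 0.0376² + 0.0902² + 0.0526² + 0.0902² + 0.0451² + 0.0602² + 0.4887² + 0.0451² + 0.0602² + 0.0301² = 0.001414 + 0.008136 + 0.002767 + 0.008136 + 0.002034 + 0.003624 + 0.238828 + 0.002034 + 0.003624 + 0.000906 = 0.271502 (working shown to 6 dp, full precision carried).
To 4 decimal places, D = 0.2715.

0.2715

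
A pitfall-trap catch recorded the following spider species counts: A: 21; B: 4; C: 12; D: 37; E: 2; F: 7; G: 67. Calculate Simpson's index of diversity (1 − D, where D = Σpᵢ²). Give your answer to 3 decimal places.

Total N = 21+4+12+37+2+7+67 = 150, so the proportions are 0.14, 0.02667, 0.08, 0.24667, 0.01333, 0.04667, 0.44667 (working shown to 5 dp, full precision carried).
D = 0.14² + 0.02667² + 0.08² + 0.24667² + 0.01333² + 0.04667² + 0.44667² = 0.01960 + 0.00071 + 0.00640 + 0.06084 + 0.00018 + 0.00218 + 0.19951 = 0.28942.
So 1 − D = 0.71058, i.e. 0.711 to 3 decimal places.

0.711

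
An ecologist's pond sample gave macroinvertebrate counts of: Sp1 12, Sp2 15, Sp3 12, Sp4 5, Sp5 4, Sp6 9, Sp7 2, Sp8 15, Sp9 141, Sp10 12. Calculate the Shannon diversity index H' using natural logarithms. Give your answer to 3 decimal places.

Total N = 12+15+12+5+4+9+2+15+141+12 = 227, so the proportions are 0.05286, 0.06608, 0.05286, 0.02203, 0.01762, 0.03965, 0.00881, 0.06608, 0.62115, 0.05286 (working shown to 5 dp, full precision carried).
Each pᵢ ln pᵢ term: 0.05286×(-2.94004)=-0.15542, 0.06608×(-2.71690)=-0.17953, 0.05286×(-2.94004)=-0.15542, 0.02203×(-3.81551)=-0.08404, 0.01762×(-4.03866)=-0.07117, 0.03965×(-3.22773)=-0.12797, 0.00881×(-4.73180)=-0.04169, 0.06608×(-2.71690)=-0.17953, 0.62115×(-0.47619)=-0.29578, 0.05286×(-2.94004)=-0.15542.
Sum = -1.44598, so H' = 1.446.

1.446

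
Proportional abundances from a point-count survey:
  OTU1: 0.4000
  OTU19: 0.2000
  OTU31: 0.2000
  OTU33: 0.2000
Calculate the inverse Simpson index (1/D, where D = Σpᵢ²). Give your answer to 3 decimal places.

3.571

D = 0.4² + 0.2² + 0.2² + 0.2² = 0.1600000 + 0.0400000 + 0.0400000 + 0.0400000 = 0.2800000 (working shown to 7 dp, full precision carried).
So 1/D = 3.57143, i.e. 3.571 to 3 decimal places.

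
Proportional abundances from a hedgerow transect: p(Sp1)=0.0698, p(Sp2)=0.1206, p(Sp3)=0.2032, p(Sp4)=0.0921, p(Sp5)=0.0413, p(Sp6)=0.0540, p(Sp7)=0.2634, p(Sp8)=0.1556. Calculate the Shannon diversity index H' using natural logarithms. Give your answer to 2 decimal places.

1.91

Each pᵢ ln pᵢ term (working shown to 4 dp, full precision carried): 0.0698×(-2.6621)=-0.1858, 0.1206×(-2.1153)=-0.2551, 0.2032×(-1.5936)=-0.3238, 0.0921×(-2.3849)=-0.2196, 0.0413×(-3.1869)=-0.1316, 0.054×(-2.9188)=-0.1576, 0.2634×(-1.3341)=-0.3514, 0.1556×(-1.8605)=-0.2895.
Sum = -1.9145, so H' = 1.91.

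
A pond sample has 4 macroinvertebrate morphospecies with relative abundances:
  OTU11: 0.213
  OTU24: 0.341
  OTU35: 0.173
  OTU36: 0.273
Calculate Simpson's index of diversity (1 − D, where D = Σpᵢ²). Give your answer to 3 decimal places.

0.734

D = 0.213² + 0.341² + 0.173² + 0.273² = 0.04537 + 0.11628 + 0.02993 + 0.07453 = 0.26611 (working shown to 5 dp, full precision carried).
So 1 − D = 0.73389, i.e. 0.734 to 3 decimal places.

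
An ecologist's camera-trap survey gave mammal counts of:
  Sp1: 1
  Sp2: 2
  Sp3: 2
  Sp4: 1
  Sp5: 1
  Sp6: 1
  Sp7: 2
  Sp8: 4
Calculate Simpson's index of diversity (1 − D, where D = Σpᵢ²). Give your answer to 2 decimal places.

0.84

Total N = 1+2+2+1+1+1+2+4 = 14, so the proportions are 0.0714, 0.1429, 0.1429, 0.0714, 0.0714, 0.0714, 0.1429, 0.2857 (working shown to 4 dp, full precision carried).
D = 0.0714² + 0.1429² + 0.1429² + 0.0714² + 0.0714² + 0.0714² + 0.1429² + 0.2857² = 0.0051 + 0.0204 + 0.0204 + 0.0051 + 0.0051 + 0.0051 + 0.0204 + 0.0816 = 0.1633.
So 1 − D = 0.8367, i.e. 0.84 to 2 decimal places.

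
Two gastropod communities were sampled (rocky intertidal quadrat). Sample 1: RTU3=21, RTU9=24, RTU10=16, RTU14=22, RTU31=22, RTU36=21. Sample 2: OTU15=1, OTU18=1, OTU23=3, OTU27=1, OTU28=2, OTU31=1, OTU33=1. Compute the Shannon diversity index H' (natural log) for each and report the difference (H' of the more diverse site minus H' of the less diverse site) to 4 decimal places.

Sample 1: N=126, proportions 0.166667, 0.190476, 0.126984, 0.174603, 0.174603, 0.166667, giving H' = 1.784611 (working shown to 6 dp, full precision carried).
Sample 2: N=10, proportions 0.1, 0.1, 0.3, 0.1, 0.2, 0.1, 0.1, giving H' = 1.834372.
Difference = |1.784611 − 1.834372| = 0.049761, i.e. 0.0498 to 4 decimal places.

0.0498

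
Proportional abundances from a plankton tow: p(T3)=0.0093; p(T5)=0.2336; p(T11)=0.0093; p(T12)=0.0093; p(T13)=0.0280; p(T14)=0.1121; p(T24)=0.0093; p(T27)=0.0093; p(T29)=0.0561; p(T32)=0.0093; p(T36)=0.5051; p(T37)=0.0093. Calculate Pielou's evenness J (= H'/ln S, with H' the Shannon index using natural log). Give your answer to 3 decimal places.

0.602

H' = −Σ pᵢ ln pᵢ = −((-0.04350) + (-0.33969) + (-0.04350) + (-0.04350) + (-0.10012) + (-0.24532) + (-0.04350) + (-0.04350) + (-0.16160) + (-0.04350) + (-0.34498) + (-0.04350)) = 1.49623 (working shown to 5 dp, full precision carried).
With S = 12 species, ln S = 2.48491, so J = 1.49623/2.48491 = 0.60213, i.e. 0.602 to 3 decimal places.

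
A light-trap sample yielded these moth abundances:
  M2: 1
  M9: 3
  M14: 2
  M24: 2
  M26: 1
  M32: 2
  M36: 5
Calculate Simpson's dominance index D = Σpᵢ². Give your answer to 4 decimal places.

Total N = 1+3+2+2+1+2+5 = 16, so the proportions are 0.0625, 0.1875, 0.125, 0.125, 0.0625, 0.125, 0.3125 (working shown to 6 dp, full precision carried).
D = 0.0625² + 0.1875² + 0.125² + 0.125² + 0.0625² + 0.125² + 0.3125² = 0.003906 + 0.035156 + 0.015625 + 0.015625 + 0.003906 + 0.015625 + 0.097656 = 0.187500.
To 4 decimal places, D = 0.1875.

0.1875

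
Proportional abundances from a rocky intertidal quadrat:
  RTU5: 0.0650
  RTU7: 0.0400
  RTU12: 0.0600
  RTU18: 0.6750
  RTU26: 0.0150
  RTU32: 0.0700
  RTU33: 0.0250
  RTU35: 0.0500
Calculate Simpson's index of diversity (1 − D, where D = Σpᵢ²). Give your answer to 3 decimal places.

D = 0.065² + 0.04² + 0.06² + 0.675² + 0.015² + 0.07² + 0.025² + 0.05² = 0.00423 + 0.00160 + 0.00360 + 0.45563 + 0.00022 + 0.00490 + 0.00063 + 0.00250 = 0.47330 (working shown to 5 dp, full precision carried).
So 1 − D = 0.52670, i.e. 0.527 to 3 decimal places.

0.527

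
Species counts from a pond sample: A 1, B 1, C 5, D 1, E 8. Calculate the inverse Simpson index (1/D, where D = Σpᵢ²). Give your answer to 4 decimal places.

2.7826

Total N = 1+1+5+1+8 = 16, so the proportions are 0.0625, 0.0625, 0.3125, 0.0625, 0.5 (working shown to 7 dp, full precision carried).
D = 0.0625² + 0.0625² + 0.3125² + 0.0625² + 0.5² = 0.0039062 + 0.0039062 + 0.0976562 + 0.0039062 + 0.2500000 = 0.3593750.
So 1/D = 2.782609, i.e. 2.7826 to 4 decimal places.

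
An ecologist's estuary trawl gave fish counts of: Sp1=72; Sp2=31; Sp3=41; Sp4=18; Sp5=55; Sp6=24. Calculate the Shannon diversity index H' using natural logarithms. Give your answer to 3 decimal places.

Total N = 72+31+41+18+55+24 = 241, so the proportions are 0.29876, 0.12863, 0.17012, 0.07469, 0.22822, 0.09959 (working shown to 5 dp, full precision carried).
Each pᵢ ln pᵢ term: 0.29876×(-1.20813)=-0.36094, 0.12863×(-2.05081)=-0.26380, 0.17012×(-1.77122)=-0.30133, 0.07469×(-2.59443)=-0.19377, 0.22822×(-1.47746)=-0.33718, 0.09959×(-2.30674)=-0.22972.
Sum = -1.68673, so H' = 1.687.

1.687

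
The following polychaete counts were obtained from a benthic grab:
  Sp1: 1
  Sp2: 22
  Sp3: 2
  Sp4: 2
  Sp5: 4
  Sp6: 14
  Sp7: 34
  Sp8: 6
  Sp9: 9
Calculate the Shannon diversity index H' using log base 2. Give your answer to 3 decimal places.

2.508

Total N = 1+22+2+2+4+14+34+6+9 = 94, so the proportions are 0.01064, 0.23404, 0.02128, 0.02128, 0.04255, 0.14894, 0.3617, 0.06383, 0.09574 (working shown to 5 dp, full precision carried).
Each pᵢ log₂ pᵢ term: 0.01064×(-6.55459)=-0.06973, 0.23404×(-2.09516)=-0.49036, 0.02128×(-5.55459)=-0.11818, 0.02128×(-5.55459)=-0.11818, 0.04255×(-4.55459)=-0.19381, 0.14894×(-2.74723)=-0.40916, 0.3617×(-1.46713)=-0.53066, 0.06383×(-3.96963)=-0.25338, 0.09574×(-3.38466)=-0.32406.
Sum = -2.50753, so H' = 2.508.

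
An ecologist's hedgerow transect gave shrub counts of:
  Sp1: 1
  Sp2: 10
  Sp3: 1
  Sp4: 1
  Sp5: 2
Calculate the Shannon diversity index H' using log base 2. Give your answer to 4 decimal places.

Total N = 1+10+1+1+2 = 15, so the proportions are 0.066667, 0.666667, 0.066667, 0.066667, 0.133333 (working shown to 6 dp, full precision carried).
Each pᵢ log₂ pᵢ term: 0.066667×(-3.906891)=-0.260459, 0.666667×(-0.584963)=-0.389975, 0.066667×(-3.906891)=-0.260459, 0.066667×(-3.906891)=-0.260459, 0.133333×(-2.906891)=-0.387585.
Sum = -1.558939, so H' = 1.5589.

1.5589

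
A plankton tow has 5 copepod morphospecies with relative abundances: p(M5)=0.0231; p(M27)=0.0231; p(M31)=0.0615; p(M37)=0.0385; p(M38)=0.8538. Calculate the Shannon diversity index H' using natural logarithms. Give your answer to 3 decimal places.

Each pᵢ ln pᵢ term (working shown to 5 dp, full precision carried): 0.0231×(-3.76792)=-0.08704, 0.0231×(-3.76792)=-0.08704, 0.0615×(-2.78872)=-0.17151, 0.0385×(-3.25710)=-0.12540, 0.8538×(-0.15806)=-0.13495.
Sum = -0.60593, so H' = 0.606.

0.606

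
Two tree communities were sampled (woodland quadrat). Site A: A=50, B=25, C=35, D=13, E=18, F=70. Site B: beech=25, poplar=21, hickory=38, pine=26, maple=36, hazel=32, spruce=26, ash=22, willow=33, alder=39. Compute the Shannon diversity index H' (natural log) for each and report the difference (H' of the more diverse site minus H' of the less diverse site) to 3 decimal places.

0.641

Site A: N=211, proportions 0.23697, 0.11848, 0.16588, 0.06161, 0.08531, 0.33175, giving H' = 1.63965 (working shown to 5 dp, full precision carried).
Site B: N=298, proportions 0.08389, 0.07047, 0.12752, 0.08725, 0.12081, 0.10738, 0.08725, 0.07383, 0.11074, 0.13087, giving H' = 2.28020.
Difference = |1.63965 − 2.28020| = 0.64055, i.e. 0.641 to 3 decimal places.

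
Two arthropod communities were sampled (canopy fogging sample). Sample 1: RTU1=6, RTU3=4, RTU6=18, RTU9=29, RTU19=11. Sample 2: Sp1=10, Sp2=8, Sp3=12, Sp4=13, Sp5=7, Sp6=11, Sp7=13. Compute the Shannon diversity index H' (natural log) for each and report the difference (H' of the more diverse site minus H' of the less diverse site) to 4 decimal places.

0.5326

Sample 1: N=68, proportions 0.088235, 0.058824, 0.264706, 0.426471, 0.161765, giving H' = 1.390819 (working shown to 6 dp, full precision carried).
Sample 2: N=74, proportions 0.135135, 0.108108, 0.162162, 0.175676, 0.094595, 0.148649, 0.175676, giving H' = 1.923428.
Difference = |1.390819 − 1.923428| = 0.532609, i.e. 0.5326 to 4 decimal places.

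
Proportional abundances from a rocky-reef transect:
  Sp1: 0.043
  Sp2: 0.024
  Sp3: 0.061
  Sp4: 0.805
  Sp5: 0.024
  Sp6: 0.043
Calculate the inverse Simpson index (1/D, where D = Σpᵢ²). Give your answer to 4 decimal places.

1.5230

D = 0.043² + 0.024² + 0.061² + 0.805² + 0.024² + 0.043² = 0.0018490 + 0.0005760 + 0.0037210 + 0.6480250 + 0.0005760 + 0.0018490 = 0.6565960 (working shown to 7 dp, full precision carried).
So 1/D = 1.523007, i.e. 1.5230 to 4 decimal places.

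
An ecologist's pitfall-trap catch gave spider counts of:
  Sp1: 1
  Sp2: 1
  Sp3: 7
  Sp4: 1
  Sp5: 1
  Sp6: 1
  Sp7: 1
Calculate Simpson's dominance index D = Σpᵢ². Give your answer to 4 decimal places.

0.3254

Total N = 1+1+7+1+1+1+1 = 13, so the proportions are 0.076923, 0.076923, 0.538462, 0.076923, 0.076923, 0.076923, 0.076923 (working shown to 6 dp, full precision carried).
D = 0.076923² + 0.076923² + 0.538462² + 0.076923² + 0.076923² + 0.076923² + 0.076923² = 0.005917 + 0.005917 + 0.289941 + 0.005917 + 0.005917 + 0.005917 + 0.005917 = 0.325444.
To 4 decimal places, D = 0.3254.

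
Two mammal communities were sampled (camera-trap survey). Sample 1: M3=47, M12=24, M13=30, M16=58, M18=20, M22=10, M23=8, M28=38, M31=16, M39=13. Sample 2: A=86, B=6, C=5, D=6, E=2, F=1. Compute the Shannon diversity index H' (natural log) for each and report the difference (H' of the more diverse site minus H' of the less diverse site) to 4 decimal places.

Sample 1: N=264, proportions 0.17803, 0.090909, 0.113636, 0.219697, 0.075758, 0.037879, 0.030303, 0.143939, 0.060606, 0.049242, giving H' = 2.127912 (working shown to 6 dp, full precision carried).
Sample 2: N=106, proportions 0.811321, 0.056604, 0.04717, 0.056604, 0.018868, 0.009434, giving H' = 0.757699.
Difference = |2.127912 − 0.757699| = 1.370213, i.e. 1.3702 to 4 decimal places.

1.3702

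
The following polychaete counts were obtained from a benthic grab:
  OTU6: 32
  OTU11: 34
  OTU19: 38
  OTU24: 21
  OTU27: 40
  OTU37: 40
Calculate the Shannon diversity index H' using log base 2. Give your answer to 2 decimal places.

Total N = 32+34+38+21+40+40 = 205, so the proportions are 0.1561, 0.1659, 0.1854, 0.1024, 0.1951, 0.1951 (working shown to 4 dp, full precision carried).
Each pᵢ log₂ pᵢ term: 0.1561×(-2.6795)=-0.4183, 0.1659×(-2.5920)=-0.4299, 0.1854×(-2.4316)=-0.4507, 0.1024×(-3.2872)=-0.3367, 0.1951×(-2.3576)=-0.4600, 0.1951×(-2.3576)=-0.4600.
Sum = -2.5556, so H' = 2.56.

2.56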